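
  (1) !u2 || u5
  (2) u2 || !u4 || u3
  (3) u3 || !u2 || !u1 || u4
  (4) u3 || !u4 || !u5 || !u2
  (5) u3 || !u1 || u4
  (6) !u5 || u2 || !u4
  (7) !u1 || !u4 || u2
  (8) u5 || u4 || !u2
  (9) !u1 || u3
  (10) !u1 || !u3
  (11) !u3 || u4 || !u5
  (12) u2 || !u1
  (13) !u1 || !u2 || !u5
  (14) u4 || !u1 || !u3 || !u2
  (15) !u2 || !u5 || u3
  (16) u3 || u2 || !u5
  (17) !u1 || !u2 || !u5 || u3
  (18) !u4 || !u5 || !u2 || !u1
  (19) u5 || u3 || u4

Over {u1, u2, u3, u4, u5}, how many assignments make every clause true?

There are 2^5 = 32 truth assignments over (u1, u2, u3, u4, u5).
Split on u5. With u5 = true, the clauses containing u5 are satisfied and !u5 drops from the rest; 1 of the 2^4 = 16 assignments to the other variables satisfy what remains.
With u5 = false, by the same count on the reduced clause set, 2 assignments work.
(One model: u1=F, u2=F, u3=T, u4=F, u5=F.)
Total: 1 + 2 = 3.

3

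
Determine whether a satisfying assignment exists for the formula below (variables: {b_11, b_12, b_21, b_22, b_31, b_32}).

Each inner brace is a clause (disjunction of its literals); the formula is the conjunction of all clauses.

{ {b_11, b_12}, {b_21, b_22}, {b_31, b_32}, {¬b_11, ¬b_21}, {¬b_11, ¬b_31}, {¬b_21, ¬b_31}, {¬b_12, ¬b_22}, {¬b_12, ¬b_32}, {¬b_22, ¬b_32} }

No

Suppose b_11 = True.
The clause (¬b_21) is unit, so b_21 = False.
The clause (b_22) is unit, so b_22 = True.
The clause (¬b_31) is unit, so b_31 = False.
The clause (b_32) is unit, so b_32 = True.
But (¬b_32) is also a unit clause — contradiction.
So b_11 must be the other value — set b_11 = False.
The clause (b_12) is unit, so b_12 = True.
The clause (¬b_22) is unit, so b_22 = False.
The clause (b_21) is unit, so b_21 = True.
The clause (¬b_31) is unit, so b_31 = False.
The clause (b_32) is unit, so b_32 = True.
But (¬b_32) is also a unit clause — contradiction.
Both values of b_11 lead to a conflict.
No assignment satisfies every clause.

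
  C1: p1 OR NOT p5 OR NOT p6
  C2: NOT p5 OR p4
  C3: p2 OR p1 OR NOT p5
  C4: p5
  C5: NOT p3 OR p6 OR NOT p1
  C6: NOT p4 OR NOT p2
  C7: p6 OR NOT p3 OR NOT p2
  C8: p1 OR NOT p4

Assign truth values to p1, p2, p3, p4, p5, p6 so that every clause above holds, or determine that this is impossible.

p1=true; p2=false; p3=true; p4=true; p5=true; p6=true

Unit clause (p5) forces p5 = true.
Unit clause (p4) forces p4 = true.
Unit clause (NOT p2) forces p2 = false.
Unit clause (p1) forces p1 = true.
Branch on p3: set p3 = true.
Unit clause (p6) forces p6 = true.
Every clause now holds.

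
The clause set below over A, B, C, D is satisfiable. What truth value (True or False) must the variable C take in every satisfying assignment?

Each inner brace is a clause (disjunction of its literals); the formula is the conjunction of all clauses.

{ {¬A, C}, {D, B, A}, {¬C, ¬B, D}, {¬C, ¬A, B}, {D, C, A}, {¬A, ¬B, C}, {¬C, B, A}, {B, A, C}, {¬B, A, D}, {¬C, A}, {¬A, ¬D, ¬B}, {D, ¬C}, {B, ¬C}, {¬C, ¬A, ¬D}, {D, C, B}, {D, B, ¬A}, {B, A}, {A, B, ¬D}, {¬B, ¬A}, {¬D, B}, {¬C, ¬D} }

False

Suppose C = True.
(A) alone gives A = True.
(B) alone gives B = True.
Now (¬B) is unsatisfied and unit — conflict.
So every satisfying assignment has C = False.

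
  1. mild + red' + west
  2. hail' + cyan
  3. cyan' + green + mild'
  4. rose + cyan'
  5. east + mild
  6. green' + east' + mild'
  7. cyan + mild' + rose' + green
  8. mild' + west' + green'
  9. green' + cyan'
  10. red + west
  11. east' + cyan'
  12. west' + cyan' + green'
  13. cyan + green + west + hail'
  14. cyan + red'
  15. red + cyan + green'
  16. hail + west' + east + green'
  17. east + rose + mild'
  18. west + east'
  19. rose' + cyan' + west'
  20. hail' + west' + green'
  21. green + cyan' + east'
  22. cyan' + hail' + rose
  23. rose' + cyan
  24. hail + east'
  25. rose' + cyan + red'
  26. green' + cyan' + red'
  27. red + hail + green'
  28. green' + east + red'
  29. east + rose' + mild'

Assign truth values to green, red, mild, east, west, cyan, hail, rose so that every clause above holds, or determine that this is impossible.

UNSATISFIABLE

Case hail = 0:
(east') alone gives east = 0.
(mild) alone gives mild = 1.
(rose) alone gives rose = 1.
That conflicts with the unit clause (rose').
Backtrack on hail: now try hail = 1.
(cyan) alone gives cyan = 1.
(rose) alone gives rose = 1.
(green') alone gives green = 0.
(mild') alone gives mild = 0.
(east) alone gives east = 1.
That conflicts with the unit clause (east').
Neither hail = 1 nor hail = 0 works.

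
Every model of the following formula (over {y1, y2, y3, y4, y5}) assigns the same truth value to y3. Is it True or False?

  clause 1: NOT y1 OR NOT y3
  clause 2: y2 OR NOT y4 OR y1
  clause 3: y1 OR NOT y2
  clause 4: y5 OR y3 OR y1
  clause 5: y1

Suppose y3 = true.
(NOT y1) alone gives y1 = false.
But (y1) is also a unit clause — contradiction.
So every satisfying assignment has y3 = False.

False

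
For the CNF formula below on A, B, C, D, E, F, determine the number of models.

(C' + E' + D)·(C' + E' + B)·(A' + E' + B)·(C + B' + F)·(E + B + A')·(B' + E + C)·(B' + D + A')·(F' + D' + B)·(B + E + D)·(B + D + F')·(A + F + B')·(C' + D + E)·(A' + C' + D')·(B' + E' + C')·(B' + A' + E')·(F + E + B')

There are 2^6 = 64 truth assignments over (A, B, C, D, E, F).
Split on E. With E = 1, the clauses containing E are satisfied and E' drops from the rest; 4 of the 2^5 = 32 assignments to the other variables satisfy what remains.
With E = 0, by the same count on the reduced clause set, 3 assignments work.
(One model: A=F, B=F, C=F, D=F, E=T, F=F.)
Total: 4 + 3 = 7.

7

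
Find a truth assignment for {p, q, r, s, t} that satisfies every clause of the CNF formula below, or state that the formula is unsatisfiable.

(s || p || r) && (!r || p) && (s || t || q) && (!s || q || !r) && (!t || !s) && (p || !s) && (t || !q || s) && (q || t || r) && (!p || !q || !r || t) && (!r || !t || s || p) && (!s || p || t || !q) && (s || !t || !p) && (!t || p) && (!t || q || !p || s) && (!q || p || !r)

p=true,  q=true,  r=false,  s=true,  t=false

Try r = false.
Try s = true.
The clause (!t) is unit, so t = false.
The clause (p) is unit, so p = true.
The clause (q) is unit, so q = true.
This assignment satisfies each clause.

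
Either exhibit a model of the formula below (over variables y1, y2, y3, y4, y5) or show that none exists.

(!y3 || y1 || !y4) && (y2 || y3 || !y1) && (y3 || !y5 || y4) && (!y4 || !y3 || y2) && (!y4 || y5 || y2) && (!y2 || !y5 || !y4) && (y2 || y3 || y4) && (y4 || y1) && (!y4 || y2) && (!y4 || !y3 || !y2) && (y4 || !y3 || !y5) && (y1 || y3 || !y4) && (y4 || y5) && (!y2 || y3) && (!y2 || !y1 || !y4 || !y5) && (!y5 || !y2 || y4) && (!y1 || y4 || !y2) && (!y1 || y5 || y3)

UNSATISFIABLE

Try y4 = true.
The clause (y2) is unit, so y2 = true.
The clause (!y5) is unit, so y5 = false.
The clause (!y3) is unit, so y3 = false.
Now (y3) is unsatisfied and unit — conflict.
So y4 must be the other value — set y4 = false.
The clause (y1) is unit, so y1 = true.
The clause (y5) is unit, so y5 = true.
The clause (y3) is unit, so y3 = true.
Now (!y3) is unsatisfied and unit — conflict.
Neither y4 = true nor y4 = false works.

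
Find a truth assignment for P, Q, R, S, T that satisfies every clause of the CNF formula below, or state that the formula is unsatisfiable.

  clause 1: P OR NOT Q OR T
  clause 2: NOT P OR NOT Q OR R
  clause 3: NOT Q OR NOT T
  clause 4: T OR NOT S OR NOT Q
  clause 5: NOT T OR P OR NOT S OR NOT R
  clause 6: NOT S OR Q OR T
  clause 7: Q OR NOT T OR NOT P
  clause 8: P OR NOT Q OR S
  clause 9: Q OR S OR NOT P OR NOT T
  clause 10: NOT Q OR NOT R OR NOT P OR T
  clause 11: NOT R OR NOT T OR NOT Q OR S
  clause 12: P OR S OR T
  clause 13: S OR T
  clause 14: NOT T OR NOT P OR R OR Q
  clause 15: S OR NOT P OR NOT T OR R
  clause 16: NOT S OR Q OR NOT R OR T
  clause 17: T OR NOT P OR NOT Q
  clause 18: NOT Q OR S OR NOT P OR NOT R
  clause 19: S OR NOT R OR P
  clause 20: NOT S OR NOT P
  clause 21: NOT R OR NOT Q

Try Q = false.
Try S = true.
(T) alone gives T = true.
(NOT P) alone gives P = false.
(NOT R) alone gives R = false.
This assignment satisfies each clause.

P: false,  Q: false,  R: false,  S: true,  T: true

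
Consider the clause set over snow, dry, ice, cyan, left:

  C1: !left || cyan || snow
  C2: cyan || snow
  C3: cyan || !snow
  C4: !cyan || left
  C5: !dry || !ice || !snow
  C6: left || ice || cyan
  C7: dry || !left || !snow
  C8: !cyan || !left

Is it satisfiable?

Try cyan = true.
From the singleton clause (left), left = true.
Now (!left) is unsatisfied and unit — conflict.
Backtrack on cyan: now try cyan = false.
From the singleton clause (snow), snow = true.
Now (!snow) is unsatisfied and unit — conflict.
Both values of cyan lead to a conflict.
No assignment satisfies every clause.

Unsatisfiable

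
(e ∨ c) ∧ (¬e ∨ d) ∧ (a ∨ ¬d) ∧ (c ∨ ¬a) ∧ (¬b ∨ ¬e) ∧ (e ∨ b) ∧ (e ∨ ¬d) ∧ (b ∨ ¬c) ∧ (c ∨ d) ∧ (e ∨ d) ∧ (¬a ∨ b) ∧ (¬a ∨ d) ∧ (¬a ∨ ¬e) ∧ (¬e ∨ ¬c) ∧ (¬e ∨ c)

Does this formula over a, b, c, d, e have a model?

Try e = True.
(d) alone gives d = True.
(a) alone gives a = True.
But (¬a) is also a unit clause — contradiction.
Undo e and try e = False.
(c) alone gives c = True.
(b) alone gives b = True.
(¬d) alone gives d = False.
But (d) is also a unit clause — contradiction.
Neither e = True nor e = False works.
No assignment satisfies every clause.

No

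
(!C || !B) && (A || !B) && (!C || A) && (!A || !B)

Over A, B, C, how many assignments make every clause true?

3

There are 2^3 = 8 truth assignments over (A, B, C).
Check each against the 4 clauses (columns in the order A, B, C):
  F F F  ✓ satisfies all
  F F T  ✗ fails (!C || A)
  F T F  ✗ fails (A || !B)
  F T T  ✗ fails (!C || !B)
  T F F  ✓ satisfies all
  T F T  ✓ satisfies all
  T T F  ✗ fails (!A || !B)
  T T T  ✗ fails (!C || !B)
3 of the 8 rows are models.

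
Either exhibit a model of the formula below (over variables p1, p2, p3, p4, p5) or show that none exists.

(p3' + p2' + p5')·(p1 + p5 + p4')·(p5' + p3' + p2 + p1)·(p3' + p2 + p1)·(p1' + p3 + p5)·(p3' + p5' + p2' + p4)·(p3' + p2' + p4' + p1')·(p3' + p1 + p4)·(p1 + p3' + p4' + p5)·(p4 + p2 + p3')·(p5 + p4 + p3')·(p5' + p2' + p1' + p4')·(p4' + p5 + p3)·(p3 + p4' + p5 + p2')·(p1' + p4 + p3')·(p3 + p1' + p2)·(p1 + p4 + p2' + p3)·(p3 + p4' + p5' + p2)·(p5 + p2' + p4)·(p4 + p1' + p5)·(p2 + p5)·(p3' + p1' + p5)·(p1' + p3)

Case p2 = 0:
Unit clause (p5) forces p5 = 1.
Case p3 = 0:
Unit clause (p1') forces p1 = 0.
Unit clause (p4') forces p4 = 0.
All clauses are satisfied.

p1: 0,  p2: 0,  p3: 0,  p4: 0,  p5: 1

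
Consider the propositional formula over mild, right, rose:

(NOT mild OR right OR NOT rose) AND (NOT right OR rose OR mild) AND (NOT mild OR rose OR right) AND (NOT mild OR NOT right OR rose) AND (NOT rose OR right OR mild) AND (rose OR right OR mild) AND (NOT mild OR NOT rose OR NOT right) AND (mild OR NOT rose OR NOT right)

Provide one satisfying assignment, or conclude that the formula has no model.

UNSATISFIABLE

Branch on mild: set mild = false.
Branch on right: set right = false.
Unit clause (NOT rose) forces rose = false.
Now (rose) is unsatisfied and unit — conflict.
That branch fails; take right = true instead.
Unit clause (rose) forces rose = true.
Now (NOT rose) is unsatisfied and unit — conflict.
Either choice for right ends in contradiction.
That branch fails; take mild = true instead.
Branch on right: set right = true.
Unit clause (rose) forces rose = true.
Now (NOT rose) is unsatisfied and unit — conflict.
That branch fails; take right = false instead.
Unit clause (NOT rose) forces rose = false.
Now (rose) is unsatisfied and unit — conflict.
Either choice for right ends in contradiction.
Either choice for mild ends in contradiction.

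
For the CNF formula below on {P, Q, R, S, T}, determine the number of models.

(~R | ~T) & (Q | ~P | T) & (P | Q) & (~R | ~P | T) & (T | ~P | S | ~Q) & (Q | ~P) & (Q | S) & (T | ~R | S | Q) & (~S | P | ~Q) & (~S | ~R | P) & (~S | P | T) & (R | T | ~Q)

There are 2^5 = 32 truth assignments over (P, Q, R, S, T).
Split on Q. With Q = 1, the clauses containing Q are satisfied and ~Q drops from the rest; 4 of the 2^4 = 16 assignments to the other variables satisfy what remains.
With Q = 0, by the same count on the reduced clause set, 0 assignments work.
(One model: P=F, Q=T, R=F, S=F, T=T.)
Total: 4 + 0 = 4.

4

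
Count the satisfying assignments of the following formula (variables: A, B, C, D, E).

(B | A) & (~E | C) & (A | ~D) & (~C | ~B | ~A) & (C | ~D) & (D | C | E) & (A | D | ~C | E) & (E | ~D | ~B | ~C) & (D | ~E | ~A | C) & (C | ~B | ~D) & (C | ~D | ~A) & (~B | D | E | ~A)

There are 2^5 = 32 truth assignments over (A, B, C, D, E).
Split on A. With A = 1, the clauses containing A are satisfied and ~A drops from the rest; 4 of the 2^4 = 16 assignments to the other variables satisfy what remains.
With A = 0, by the same count on the reduced clause set, 1 assignment works.
Total: 4 + 1 = 5.

5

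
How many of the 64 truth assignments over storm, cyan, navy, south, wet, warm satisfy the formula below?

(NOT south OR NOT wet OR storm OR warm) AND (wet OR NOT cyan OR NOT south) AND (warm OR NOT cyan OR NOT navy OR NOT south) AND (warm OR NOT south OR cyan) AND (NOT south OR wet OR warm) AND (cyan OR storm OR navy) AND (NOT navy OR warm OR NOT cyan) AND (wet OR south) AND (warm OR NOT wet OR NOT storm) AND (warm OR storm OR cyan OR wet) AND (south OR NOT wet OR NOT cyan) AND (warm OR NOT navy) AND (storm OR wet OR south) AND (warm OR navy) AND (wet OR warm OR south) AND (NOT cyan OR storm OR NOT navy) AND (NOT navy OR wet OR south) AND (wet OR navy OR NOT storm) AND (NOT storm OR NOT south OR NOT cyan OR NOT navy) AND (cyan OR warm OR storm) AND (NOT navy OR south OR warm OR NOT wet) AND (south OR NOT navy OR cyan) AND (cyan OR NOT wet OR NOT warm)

There are 2^6 = 64 truth assignments over (storm, cyan, navy, south, wet, warm).
Split on navy. With navy = true, the clauses containing navy are satisfied and NOT navy drops from the rest; 2 of the 2^5 = 32 assignments to the other variables satisfy what remains.
With navy = false, by the same count on the reduced clause set, 2 assignments work.
(One model: storm=F, cyan=F, navy=T, south=T, wet=F, warm=T.)
Total: 2 + 2 = 4.

4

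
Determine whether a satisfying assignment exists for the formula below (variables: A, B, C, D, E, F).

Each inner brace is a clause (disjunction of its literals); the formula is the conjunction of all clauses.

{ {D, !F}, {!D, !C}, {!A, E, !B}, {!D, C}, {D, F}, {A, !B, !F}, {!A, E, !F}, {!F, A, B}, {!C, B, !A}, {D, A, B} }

Suppose D = true.
(!C) alone gives C = false.
That conflicts with the unit clause (C).
So D must be the other value — set D = false.
(!F) alone gives F = false.
That conflicts with the unit clause (F).
Neither D = true nor D = false works.
No assignment satisfies every clause.

Unsatisfiable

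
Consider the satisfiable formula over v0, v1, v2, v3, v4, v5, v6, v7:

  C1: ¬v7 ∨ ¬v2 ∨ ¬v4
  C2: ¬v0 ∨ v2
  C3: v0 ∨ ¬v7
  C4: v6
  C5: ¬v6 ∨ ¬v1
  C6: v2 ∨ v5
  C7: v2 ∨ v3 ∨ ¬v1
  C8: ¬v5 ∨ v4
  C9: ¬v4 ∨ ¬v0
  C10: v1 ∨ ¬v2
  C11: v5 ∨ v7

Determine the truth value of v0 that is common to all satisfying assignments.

False

Suppose v0 = True.
The clause (v2) is unit, so v2 = True.
The clause (v6) is unit, so v6 = True.
The clause (¬v1) is unit, so v1 = False.
But (v1) is also a unit clause — contradiction.
So every satisfying assignment has v0 = False.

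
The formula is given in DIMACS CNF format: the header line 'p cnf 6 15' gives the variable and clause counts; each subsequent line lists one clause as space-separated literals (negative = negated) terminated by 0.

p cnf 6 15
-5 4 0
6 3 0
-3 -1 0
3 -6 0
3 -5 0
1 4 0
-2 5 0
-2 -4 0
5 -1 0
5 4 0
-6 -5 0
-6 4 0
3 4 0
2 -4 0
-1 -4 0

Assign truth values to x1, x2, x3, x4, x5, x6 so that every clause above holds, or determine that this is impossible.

UNSATISFIABLE

Suppose x5 = False.
The clause (¬x2) is unit, so x2 = False.
The clause (¬x1) is unit, so x1 = False.
The clause (x4) is unit, so x4 = True.
That conflicts with the unit clause (¬x4).
That branch fails; take x5 = True instead.
The clause (x4) is unit, so x4 = True.
The clause (x3) is unit, so x3 = True.
The clause (¬x1) is unit, so x1 = False.
The clause (¬x2) is unit, so x2 = False.
That conflicts with the unit clause (x2).
Either choice for x5 ends in contradiction.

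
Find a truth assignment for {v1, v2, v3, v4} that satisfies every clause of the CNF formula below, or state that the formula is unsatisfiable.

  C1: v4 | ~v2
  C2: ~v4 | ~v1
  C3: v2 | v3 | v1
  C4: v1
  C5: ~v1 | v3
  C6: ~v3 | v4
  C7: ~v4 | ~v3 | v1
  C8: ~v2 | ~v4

UNSATISFIABLE

The clause (v1) is unit, so v1 = 1.
The clause (~v4) is unit, so v4 = 0.
The clause (~v2) is unit, so v2 = 0.
The clause (v3) is unit, so v3 = 1.
But (~v3) is also a unit clause — contradiction.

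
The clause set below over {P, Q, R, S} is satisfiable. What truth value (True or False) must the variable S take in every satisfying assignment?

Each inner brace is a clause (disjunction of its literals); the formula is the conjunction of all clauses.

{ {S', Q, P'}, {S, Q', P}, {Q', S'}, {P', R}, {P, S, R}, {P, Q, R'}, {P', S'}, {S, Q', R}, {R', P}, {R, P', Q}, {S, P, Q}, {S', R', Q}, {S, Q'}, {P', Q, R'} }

Suppose S = 0.
(Q') alone gives Q = 0.
(P) alone gives P = 1.
(R) alone gives R = 1.
That conflicts with the unit clause (R').
So every satisfying assignment has S = True.

True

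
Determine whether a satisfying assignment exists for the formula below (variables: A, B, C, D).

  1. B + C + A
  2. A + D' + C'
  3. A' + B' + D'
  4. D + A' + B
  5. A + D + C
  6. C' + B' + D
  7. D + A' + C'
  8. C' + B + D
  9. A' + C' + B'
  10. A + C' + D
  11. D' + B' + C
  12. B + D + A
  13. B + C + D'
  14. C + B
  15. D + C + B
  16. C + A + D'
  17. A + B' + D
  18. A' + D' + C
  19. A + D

Suppose C = 1.
Suppose A = 1.
(D) alone gives D = 1.
(B') alone gives B = 0.
This assignment satisfies each clause.
A satisfying assignment: A=1; B=0; C=1; D=1.

Yes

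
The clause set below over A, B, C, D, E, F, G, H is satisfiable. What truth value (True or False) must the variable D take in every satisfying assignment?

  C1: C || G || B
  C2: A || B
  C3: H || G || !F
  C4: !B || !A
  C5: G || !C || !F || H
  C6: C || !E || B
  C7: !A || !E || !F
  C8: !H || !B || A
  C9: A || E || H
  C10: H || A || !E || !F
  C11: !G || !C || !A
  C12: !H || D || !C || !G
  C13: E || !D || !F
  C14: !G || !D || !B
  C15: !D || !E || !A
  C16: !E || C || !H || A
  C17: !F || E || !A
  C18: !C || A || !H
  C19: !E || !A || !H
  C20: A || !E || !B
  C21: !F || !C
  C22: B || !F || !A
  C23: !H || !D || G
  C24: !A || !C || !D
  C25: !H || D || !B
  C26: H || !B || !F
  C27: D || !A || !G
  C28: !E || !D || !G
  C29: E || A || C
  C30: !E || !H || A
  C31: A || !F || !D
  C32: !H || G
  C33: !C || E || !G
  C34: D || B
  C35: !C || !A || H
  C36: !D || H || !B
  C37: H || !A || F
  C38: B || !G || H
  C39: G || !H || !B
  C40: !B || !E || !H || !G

True

Suppose D = false.
(B) alone gives B = true.
(!A) alone gives A = false.
(!H) alone gives H = false.
(E) alone gives E = true.
Now (!E) is unsatisfied and unit — conflict.
So every satisfying assignment has D = True.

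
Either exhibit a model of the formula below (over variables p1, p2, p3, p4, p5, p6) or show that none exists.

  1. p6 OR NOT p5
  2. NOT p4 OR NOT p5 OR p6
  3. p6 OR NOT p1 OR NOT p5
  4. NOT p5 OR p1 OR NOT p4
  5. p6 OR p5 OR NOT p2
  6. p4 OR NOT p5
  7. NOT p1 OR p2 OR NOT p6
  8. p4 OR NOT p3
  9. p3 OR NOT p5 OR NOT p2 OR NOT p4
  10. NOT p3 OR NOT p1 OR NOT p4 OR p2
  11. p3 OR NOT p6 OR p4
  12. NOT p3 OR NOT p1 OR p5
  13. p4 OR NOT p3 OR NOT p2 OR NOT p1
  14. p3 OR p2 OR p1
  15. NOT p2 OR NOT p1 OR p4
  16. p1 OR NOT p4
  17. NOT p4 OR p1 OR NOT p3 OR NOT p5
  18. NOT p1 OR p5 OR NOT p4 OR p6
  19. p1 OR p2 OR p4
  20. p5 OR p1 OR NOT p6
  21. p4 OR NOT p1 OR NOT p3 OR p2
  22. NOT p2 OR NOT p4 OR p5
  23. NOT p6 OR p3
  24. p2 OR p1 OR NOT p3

p1=true; p2=true; p3=true; p4=true; p5=true; p6=true

Suppose p6 = true.
Unit clause (p3) forces p3 = true.
Unit clause (p4) forces p4 = true.
Unit clause (p1) forces p1 = true.
Unit clause (p2) forces p2 = true.
Unit clause (p5) forces p5 = true.
This assignment satisfies each clause.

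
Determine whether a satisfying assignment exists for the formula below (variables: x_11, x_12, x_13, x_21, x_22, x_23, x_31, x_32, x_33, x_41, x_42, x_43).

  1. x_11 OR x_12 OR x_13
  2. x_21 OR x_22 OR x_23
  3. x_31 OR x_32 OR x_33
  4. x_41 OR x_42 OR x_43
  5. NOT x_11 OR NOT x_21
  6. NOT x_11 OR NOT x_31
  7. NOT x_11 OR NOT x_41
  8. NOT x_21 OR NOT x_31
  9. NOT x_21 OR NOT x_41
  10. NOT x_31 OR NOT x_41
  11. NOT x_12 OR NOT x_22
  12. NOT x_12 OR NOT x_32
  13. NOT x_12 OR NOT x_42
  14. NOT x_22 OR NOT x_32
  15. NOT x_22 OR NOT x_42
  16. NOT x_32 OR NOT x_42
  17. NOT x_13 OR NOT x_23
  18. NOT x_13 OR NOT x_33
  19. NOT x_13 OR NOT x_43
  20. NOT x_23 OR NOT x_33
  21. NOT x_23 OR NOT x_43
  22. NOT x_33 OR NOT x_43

Suppose x_11 = false.
Suppose x_12 = true.
Unit clause (NOT x_22) forces x_22 = false.
Unit clause (NOT x_32) forces x_32 = false.
Unit clause (NOT x_42) forces x_42 = false.
Suppose x_21 = true.
Unit clause (NOT x_31) forces x_31 = false.
Unit clause (x_33) forces x_33 = true.
Unit clause (NOT x_41) forces x_41 = false.
Unit clause (x_43) forces x_43 = true.
That conflicts with the unit clause (NOT x_43).
Undo x_21 and try x_21 = false.
Unit clause (x_23) forces x_23 = true.
Unit clause (NOT x_13) forces x_13 = false.
Unit clause (NOT x_33) forces x_33 = false.
Unit clause (x_31) forces x_31 = true.
Unit clause (NOT x_41) forces x_41 = false.
Unit clause (x_43) forces x_43 = true.
That conflicts with the unit clause (NOT x_43).
Both values of x_21 lead to a conflict.
Undo x_12 and try x_12 = false.
Unit clause (x_13) forces x_13 = true.
Unit clause (NOT x_23) forces x_23 = false.
Unit clause (NOT x_33) forces x_33 = false.
Unit clause (NOT x_43) forces x_43 = false.
Suppose x_21 = true.
Unit clause (NOT x_31) forces x_31 = false.
Unit clause (x_32) forces x_32 = true.
Unit clause (NOT x_41) forces x_41 = false.
Unit clause (x_42) forces x_42 = true.
That conflicts with the unit clause (NOT x_42).
Undo x_21 and try x_21 = false.
Unit clause (x_22) forces x_22 = true.
Unit clause (NOT x_32) forces x_32 = false.
Unit clause (x_31) forces x_31 = true.
Unit clause (NOT x_41) forces x_41 = false.
Unit clause (x_42) forces x_42 = true.
That conflicts with the unit clause (NOT x_42).
Both values of x_21 lead to a conflict.
Both values of x_12 lead to a conflict.
Undo x_11 and try x_11 = true.
Unit clause (NOT x_21) forces x_21 = false.
Unit clause (NOT x_31) forces x_31 = false.
Unit clause (NOT x_41) forces x_41 = false.
Suppose x_22 = true.
Unit clause (NOT x_12) forces x_12 = false.
Unit clause (NOT x_32) forces x_32 = false.
Unit clause (x_33) forces x_33 = true.
Unit clause (NOT x_42) forces x_42 = false.
Unit clause (x_43) forces x_43 = true.
That conflicts with the unit clause (NOT x_43).
Undo x_22 and try x_22 = false.
Unit clause (x_23) forces x_23 = true.
Unit clause (NOT x_13) forces x_13 = false.
Unit clause (NOT x_33) forces x_33 = false.
Unit clause (x_32) forces x_32 = true.
Unit clause (NOT x_12) forces x_12 = false.
Unit clause (NOT x_42) forces x_42 = false.
Unit clause (x_43) forces x_43 = true.
That conflicts with the unit clause (NOT x_43).
Both values of x_22 lead to a conflict.
Both values of x_11 lead to a conflict.
No assignment satisfies every clause.

No, unsatisfiable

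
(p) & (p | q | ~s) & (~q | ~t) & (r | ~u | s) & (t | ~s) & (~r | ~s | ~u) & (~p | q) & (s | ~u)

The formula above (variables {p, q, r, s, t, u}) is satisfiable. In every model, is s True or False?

False

Suppose s = 1.
From the singleton clause (p), p = 1.
From the singleton clause (t), t = 1.
From the singleton clause (~q), q = 0.
That conflicts with the unit clause (q).
So every satisfying assignment has s = False.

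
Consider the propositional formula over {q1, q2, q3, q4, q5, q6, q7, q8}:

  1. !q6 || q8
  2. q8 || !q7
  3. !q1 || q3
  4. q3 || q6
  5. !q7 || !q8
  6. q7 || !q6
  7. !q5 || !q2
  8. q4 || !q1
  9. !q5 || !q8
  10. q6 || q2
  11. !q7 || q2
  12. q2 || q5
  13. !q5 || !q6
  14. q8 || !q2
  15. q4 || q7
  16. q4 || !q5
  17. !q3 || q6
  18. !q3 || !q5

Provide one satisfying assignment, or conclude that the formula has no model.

Suppose q6 = false.
(q3) alone gives q3 = true.
That conflicts with the unit clause (!q3).
So q6 must be the other value — set q6 = true.
(q8) alone gives q8 = true.
(!q7) alone gives q7 = false.
That conflicts with the unit clause (q7).
Either choice for q6 ends in contradiction.

UNSATISFIABLE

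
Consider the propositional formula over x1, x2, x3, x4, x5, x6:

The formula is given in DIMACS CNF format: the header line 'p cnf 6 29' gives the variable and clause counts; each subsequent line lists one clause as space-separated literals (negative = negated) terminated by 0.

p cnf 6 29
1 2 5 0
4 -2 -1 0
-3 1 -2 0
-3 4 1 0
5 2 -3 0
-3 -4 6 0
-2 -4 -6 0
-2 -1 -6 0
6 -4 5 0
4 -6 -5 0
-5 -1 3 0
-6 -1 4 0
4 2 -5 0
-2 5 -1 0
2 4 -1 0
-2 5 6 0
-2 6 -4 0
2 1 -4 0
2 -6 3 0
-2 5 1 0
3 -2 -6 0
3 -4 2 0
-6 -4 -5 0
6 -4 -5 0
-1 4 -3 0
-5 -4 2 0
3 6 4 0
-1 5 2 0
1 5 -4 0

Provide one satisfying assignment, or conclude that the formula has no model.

Branch on x1: set x1 = True.
Branch on x4: set x4 = True.
Branch on x3: set x3 = False.
(¬x5) alone gives x5 = False.
(x6) alone gives x6 = True.
(¬x2) alone gives x2 = False.
Now (x2) is unsatisfied and unit — conflict.
So x3 must be the other value — set x3 = True.
(x6) alone gives x6 = True.
(¬x2) alone gives x2 = False.
(x5) alone gives x5 = True.
Now (¬x5) is unsatisfied and unit — conflict.
Either choice for x3 ends in contradiction.
So x4 must be the other value — set x4 = False.
(¬x2) alone gives x2 = False.
Now (x2) is unsatisfied and unit — conflict.
Either choice for x4 ends in contradiction.
So x1 must be the other value — set x1 = False.
Branch on x2: set x2 = True.
(¬x3) alone gives x3 = False.
(x5) alone gives x5 = True.
(¬x6) alone gives x6 = False.
(¬x4) alone gives x4 = False.
Now (x4) is unsatisfied and unit — conflict.
So x2 must be the other value — set x2 = False.
(x5) alone gives x5 = True.
(x4) alone gives x4 = True.
Now (¬x4) is unsatisfied and unit — conflict.
Either choice for x2 ends in contradiction.
Either choice for x1 ends in contradiction.

UNSATISFIABLE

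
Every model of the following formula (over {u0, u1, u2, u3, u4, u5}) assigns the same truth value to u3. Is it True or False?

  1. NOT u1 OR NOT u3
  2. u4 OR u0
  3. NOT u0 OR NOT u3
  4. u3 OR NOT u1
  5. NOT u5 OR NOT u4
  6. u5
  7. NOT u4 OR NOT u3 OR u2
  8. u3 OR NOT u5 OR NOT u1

False

Suppose u3 = true.
Unit clause (NOT u1) forces u1 = false.
Unit clause (NOT u0) forces u0 = false.
Unit clause (u4) forces u4 = true.
Unit clause (NOT u5) forces u5 = false.
But (u5) is also a unit clause — contradiction.
So every satisfying assignment has u3 = False.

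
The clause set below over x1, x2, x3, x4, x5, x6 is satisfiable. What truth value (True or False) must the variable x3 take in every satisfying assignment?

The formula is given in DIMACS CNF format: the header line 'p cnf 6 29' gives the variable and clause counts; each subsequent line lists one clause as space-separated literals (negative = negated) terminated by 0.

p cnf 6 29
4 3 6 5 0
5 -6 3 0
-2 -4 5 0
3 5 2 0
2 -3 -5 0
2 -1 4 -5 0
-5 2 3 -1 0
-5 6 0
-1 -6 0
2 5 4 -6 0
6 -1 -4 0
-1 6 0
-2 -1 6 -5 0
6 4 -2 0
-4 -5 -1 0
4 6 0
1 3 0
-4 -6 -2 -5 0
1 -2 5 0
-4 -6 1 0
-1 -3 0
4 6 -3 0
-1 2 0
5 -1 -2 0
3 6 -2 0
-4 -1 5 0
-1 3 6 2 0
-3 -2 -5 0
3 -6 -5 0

True

Suppose x3 = False.
Unit clause (x1) forces x1 = True.
Unit clause (¬x6) forces x6 = False.
That conflicts with the unit clause (x6).
So every satisfying assignment has x3 = True.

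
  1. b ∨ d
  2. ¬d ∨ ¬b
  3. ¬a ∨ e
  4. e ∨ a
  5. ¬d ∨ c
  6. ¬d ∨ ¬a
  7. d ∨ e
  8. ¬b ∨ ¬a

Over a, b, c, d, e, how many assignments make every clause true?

There are 2^5 = 32 truth assignments over (a, b, c, d, e).
Split on e. With e = True, the clauses containing e are satisfied and ¬e drops from the rest; 3 of the 2^4 = 16 assignments to the other variables satisfy what remains.
With e = False, by the same count on the reduced clause set, 0 assignments work.
(One model: a=F, b=F, c=T, d=T, e=T.)
Total: 3 + 0 = 3.

3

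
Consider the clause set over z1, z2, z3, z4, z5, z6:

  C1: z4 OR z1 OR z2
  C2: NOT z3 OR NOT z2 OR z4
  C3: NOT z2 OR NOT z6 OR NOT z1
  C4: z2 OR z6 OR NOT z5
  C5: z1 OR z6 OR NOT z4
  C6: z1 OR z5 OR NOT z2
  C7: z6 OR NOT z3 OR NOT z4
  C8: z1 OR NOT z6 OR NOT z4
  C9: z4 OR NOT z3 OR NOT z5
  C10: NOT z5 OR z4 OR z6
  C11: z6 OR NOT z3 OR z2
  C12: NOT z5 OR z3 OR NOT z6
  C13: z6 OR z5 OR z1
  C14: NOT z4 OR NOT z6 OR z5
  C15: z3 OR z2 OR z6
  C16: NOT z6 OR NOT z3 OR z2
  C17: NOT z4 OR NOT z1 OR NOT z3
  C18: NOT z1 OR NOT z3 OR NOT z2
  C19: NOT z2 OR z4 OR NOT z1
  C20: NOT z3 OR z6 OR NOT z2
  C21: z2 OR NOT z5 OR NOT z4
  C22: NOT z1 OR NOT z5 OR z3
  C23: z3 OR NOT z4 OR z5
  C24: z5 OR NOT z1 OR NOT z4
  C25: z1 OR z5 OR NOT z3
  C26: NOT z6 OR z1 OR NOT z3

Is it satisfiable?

Suppose z4 = false.
Suppose z1 = true.
From the singleton clause (NOT z2), z2 = false.
Suppose z6 = true.
From the singleton clause (NOT z3), z3 = false.
From the singleton clause (NOT z5), z5 = false.
This assignment satisfies each clause.
A satisfying assignment: z1=true,  z2=false,  z3=false,  z4=false,  z5=false,  z6=true.

Yes, satisfiable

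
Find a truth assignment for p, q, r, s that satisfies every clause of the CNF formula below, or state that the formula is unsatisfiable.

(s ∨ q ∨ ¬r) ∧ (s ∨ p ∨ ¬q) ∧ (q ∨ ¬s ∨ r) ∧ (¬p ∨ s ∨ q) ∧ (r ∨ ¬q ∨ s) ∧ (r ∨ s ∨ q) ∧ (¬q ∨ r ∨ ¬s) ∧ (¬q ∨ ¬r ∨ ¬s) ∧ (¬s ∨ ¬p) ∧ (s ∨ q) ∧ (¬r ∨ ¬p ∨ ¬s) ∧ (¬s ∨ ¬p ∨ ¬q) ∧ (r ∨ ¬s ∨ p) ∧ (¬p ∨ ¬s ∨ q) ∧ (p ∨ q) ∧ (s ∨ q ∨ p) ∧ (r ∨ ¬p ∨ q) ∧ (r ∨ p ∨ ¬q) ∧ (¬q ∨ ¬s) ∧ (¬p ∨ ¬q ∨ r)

p=True,  q=True,  r=True,  s=False

Branch on s: set s = False.
(q) alone gives q = True.
(p) alone gives p = True.
(r) alone gives r = True.
Every clause now holds.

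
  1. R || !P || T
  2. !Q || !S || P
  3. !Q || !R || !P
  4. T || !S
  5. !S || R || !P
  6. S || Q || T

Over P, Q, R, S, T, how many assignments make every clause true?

12

There are 2^5 = 32 truth assignments over (P, Q, R, S, T).
Split on Q. With Q = true, the clauses containing Q are satisfied and !Q drops from the rest; 5 of the 2^4 = 16 assignments to the other variables satisfy what remains.
With Q = false, by the same count on the reduced clause set, 7 assignments work.
(One model: P=F, Q=F, R=F, S=F, T=T.)
Total: 5 + 7 = 12.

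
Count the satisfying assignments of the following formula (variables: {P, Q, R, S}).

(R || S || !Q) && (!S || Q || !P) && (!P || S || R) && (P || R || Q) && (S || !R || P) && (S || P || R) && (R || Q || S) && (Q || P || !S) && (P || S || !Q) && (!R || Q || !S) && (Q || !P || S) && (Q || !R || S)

5

There are 2^4 = 16 truth assignments over (P, Q, R, S).
Check each against the 12 clauses (columns in the order P, Q, R, S):
  F F F F  ✗ fails (P || R || Q)
  F F F T  ✗ fails (P || R || Q)
  F F T F  ✗ fails (S || !R || P)
  F F T T  ✗ fails (Q || P || !S)
  F T F F  ✗ fails (R || S || !Q)
  F T F T  ✓ satisfies all
  F T T F  ✗ fails (S || !R || P)
  F T T T  ✓ satisfies all
  T F F F  ✗ fails (!P || S || R)
  T F F T  ✗ fails (!S || Q || !P)
  T F T F  ✗ fails (Q || !P || S)
  T F T T  ✗ fails (!S || Q || !P)
  T T F F  ✗ fails (R || S || !Q)
  T T F T  ✓ satisfies all
  T T T F  ✓ satisfies all
  T T T T  ✓ satisfies all
5 of the 16 rows are models.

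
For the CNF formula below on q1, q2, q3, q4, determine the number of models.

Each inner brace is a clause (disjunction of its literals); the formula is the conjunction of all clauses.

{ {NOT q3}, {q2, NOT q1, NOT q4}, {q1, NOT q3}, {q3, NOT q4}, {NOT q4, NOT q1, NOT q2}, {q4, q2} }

There are 2^4 = 16 truth assignments over (q1, q2, q3, q4).
Check each against the 6 clauses (columns in the order q1, q2, q3, q4):
  F F F F  ✗ fails (q4 OR q2)
  F F F T  ✗ fails (q3 OR NOT q4)
  F F T F  ✗ fails (NOT q3)
  F F T T  ✗ fails (NOT q3)
  F T F F  ✓ satisfies all
  F T F T  ✗ fails (q3 OR NOT q4)
  F T T F  ✗ fails (NOT q3)
  F T T T  ✗ fails (NOT q3)
  T F F F  ✗ fails (q4 OR q2)
  T F F T  ✗ fails (q2 OR NOT q1 OR NOT q4)
  T F T F  ✗ fails (NOT q3)
  T F T T  ✗ fails (NOT q3)
  T T F F  ✓ satisfies all
  T T F T  ✗ fails (q3 OR NOT q4)
  T T T F  ✗ fails (NOT q3)
  T T T T  ✗ fails (NOT q3)
2 of the 16 rows are models.

2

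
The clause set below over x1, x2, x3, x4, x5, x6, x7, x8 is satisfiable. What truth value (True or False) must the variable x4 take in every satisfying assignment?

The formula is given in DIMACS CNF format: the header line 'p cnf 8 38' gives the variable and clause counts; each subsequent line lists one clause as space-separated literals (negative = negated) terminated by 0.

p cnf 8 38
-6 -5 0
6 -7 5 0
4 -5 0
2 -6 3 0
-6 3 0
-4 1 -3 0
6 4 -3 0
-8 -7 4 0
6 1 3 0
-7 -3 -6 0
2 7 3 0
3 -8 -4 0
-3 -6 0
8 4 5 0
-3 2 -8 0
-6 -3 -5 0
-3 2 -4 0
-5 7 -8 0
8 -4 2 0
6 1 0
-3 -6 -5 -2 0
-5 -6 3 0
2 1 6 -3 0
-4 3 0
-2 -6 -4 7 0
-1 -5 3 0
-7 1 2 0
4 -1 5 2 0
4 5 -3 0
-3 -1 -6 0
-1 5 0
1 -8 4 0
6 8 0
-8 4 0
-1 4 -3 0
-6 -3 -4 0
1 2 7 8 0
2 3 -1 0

Suppose x4 = False.
The clause (¬x5) is unit, so x5 = False.
The clause (x8) is unit, so x8 = True.
Now (¬x8) is unsatisfied and unit — conflict.
So every satisfying assignment has x4 = True.

True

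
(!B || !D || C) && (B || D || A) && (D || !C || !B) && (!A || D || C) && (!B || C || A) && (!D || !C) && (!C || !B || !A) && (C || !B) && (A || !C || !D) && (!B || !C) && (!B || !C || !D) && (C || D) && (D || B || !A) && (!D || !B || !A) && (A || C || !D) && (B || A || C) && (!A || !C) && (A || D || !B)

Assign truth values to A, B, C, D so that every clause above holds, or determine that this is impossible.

A ↦ true,  B ↦ false,  C ↦ false,  D ↦ true

Case D = true:
The clause (!C) is unit, so C = false.
The clause (!B) is unit, so B = false.
The clause (A) is unit, so A = true.
All clauses are satisfied.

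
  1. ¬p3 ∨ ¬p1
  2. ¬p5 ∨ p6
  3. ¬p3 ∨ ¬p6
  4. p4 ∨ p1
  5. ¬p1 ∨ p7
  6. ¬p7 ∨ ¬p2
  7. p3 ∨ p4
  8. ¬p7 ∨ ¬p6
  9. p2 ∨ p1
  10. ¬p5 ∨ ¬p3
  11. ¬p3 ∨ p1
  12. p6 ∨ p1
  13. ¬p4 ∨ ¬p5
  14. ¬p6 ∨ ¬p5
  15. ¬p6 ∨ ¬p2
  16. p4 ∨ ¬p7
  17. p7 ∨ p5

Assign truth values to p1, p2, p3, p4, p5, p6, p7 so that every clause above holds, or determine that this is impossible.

p1 ↦ True,  p2 ↦ False,  p3 ↦ False,  p4 ↦ True,  p5 ↦ False,  p6 ↦ False,  p7 ↦ True

Branch on p3: set p3 = False.
The clause (p4) is unit, so p4 = True.
The clause (¬p5) is unit, so p5 = False.
The clause (p7) is unit, so p7 = True.
The clause (¬p2) is unit, so p2 = False.
The clause (¬p6) is unit, so p6 = False.
The clause (p1) is unit, so p1 = True.
This assignment satisfies each clause.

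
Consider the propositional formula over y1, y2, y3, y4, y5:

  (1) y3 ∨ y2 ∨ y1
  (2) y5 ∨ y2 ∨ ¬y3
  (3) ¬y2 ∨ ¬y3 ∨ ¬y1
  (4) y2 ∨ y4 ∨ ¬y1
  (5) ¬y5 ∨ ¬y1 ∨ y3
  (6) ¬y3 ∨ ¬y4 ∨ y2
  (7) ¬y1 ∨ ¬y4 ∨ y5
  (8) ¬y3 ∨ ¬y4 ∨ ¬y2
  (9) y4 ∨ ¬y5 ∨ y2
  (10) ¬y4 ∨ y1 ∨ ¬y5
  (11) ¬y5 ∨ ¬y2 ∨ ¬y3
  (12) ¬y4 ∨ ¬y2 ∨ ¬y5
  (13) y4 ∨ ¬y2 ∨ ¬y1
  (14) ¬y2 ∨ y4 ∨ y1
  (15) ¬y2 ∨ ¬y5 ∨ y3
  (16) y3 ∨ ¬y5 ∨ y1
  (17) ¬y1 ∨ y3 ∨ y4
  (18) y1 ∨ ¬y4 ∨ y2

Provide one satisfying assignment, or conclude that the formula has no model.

Branch on y3: set y3 = False.
Branch on y2: set y2 = True.
The clause (¬y5) is unit, so y5 = False.
Branch on y1: set y1 = False.
The clause (y4) is unit, so y4 = True.
This assignment satisfies each clause.

y1=False; y2=True; y3=False; y4=True; y5=False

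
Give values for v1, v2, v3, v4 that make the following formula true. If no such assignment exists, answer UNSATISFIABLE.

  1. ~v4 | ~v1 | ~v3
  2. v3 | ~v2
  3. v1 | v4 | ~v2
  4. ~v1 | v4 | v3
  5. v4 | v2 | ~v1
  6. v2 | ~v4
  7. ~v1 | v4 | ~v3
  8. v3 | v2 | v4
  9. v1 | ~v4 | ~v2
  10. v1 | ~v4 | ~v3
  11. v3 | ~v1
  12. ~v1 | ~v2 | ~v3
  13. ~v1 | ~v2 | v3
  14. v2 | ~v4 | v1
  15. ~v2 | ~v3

v1: 0; v2: 0; v3: 1; v4: 0

Try v3 = 1.
(~v2) alone gives v2 = 0.
(~v4) alone gives v4 = 0.
(~v1) alone gives v1 = 0.
This assignment satisfies each clause.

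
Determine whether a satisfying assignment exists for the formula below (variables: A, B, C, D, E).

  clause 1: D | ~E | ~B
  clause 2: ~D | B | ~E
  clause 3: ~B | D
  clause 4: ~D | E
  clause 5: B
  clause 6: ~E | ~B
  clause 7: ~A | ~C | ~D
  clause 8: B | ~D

Unit clause (B) forces B = 1.
Unit clause (D) forces D = 1.
Unit clause (E) forces E = 1.
That conflicts with the unit clause (~E).
No assignment satisfies every clause.

No, unsatisfiable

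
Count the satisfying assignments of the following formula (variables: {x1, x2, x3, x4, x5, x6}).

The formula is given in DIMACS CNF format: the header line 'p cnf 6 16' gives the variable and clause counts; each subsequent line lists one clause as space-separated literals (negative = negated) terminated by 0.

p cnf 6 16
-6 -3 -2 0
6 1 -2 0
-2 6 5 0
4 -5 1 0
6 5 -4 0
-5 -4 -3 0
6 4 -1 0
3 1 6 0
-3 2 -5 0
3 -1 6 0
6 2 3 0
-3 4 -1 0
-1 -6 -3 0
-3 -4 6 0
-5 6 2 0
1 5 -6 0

11

There are 2^6 = 64 truth assignments over (x1, x2, x3, x4, x5, x6).
Split on x2. With x2 = True, the clauses containing x2 are satisfied and ¬x2 drops from the rest; 5 of the 2^5 = 32 assignments to the other variables satisfy what remains.
With x2 = False, by the same count on the reduced clause set, 6 assignments work.
(One model: x1=F, x2=F, x3=F, x4=T, x5=T, x6=T.)
Total: 5 + 6 = 11.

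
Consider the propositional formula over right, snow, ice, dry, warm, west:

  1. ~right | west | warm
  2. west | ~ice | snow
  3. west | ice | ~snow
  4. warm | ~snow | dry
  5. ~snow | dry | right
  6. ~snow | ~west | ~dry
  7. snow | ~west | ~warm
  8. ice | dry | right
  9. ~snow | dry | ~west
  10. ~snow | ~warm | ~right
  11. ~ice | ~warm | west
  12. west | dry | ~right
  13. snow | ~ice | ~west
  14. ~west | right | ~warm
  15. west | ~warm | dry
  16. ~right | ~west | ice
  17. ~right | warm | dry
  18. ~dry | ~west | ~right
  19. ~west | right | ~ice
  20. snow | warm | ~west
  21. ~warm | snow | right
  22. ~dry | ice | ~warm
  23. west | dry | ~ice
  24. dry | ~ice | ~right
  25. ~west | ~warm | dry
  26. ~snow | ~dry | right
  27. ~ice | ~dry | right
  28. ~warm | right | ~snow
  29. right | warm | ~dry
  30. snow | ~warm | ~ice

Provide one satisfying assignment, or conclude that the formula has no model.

Try right = 0.
Try snow = 0.
The clause (~warm) is unit, so warm = 0.
The clause (~west) is unit, so west = 0.
The clause (~ice) is unit, so ice = 0.
The clause (dry) is unit, so dry = 1.
That conflicts with the unit clause (~dry).
So snow must be the other value — set snow = 1.
The clause (dry) is unit, so dry = 1.
That conflicts with the unit clause (~dry).
Neither snow = 1 nor snow = 0 works.
So right must be the other value — set right = 1.
Try west = 1.
The clause (ice) is unit, so ice = 1.
The clause (snow) is unit, so snow = 1.
The clause (~dry) is unit, so dry = 0.
That conflicts with the unit clause (dry).
So west must be the other value — set west = 0.
The clause (warm) is unit, so warm = 1.
The clause (~snow) is unit, so snow = 0.
The clause (~ice) is unit, so ice = 0.
The clause (dry) is unit, so dry = 1.
That conflicts with the unit clause (~dry).
Neither west = 1 nor west = 0 works.
Neither right = 1 nor right = 0 works.

UNSATISFIABLE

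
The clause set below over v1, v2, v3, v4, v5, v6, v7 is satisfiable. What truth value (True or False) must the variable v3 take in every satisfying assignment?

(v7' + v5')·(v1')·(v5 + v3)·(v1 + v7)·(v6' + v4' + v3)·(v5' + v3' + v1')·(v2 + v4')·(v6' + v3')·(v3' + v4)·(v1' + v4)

Suppose v3 = 0.
The clause (v1') is unit, so v1 = 0.
The clause (v5) is unit, so v5 = 1.
The clause (v7') is unit, so v7 = 0.
Now (v7) is unsatisfied and unit — conflict.
So every satisfying assignment has v3 = True.

True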